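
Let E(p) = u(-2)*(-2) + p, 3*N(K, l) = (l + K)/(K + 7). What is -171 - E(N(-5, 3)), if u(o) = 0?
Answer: -512/3 ≈ -170.67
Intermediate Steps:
N(K, l) = (K + l)/(3*(7 + K)) (N(K, l) = ((l + K)/(K + 7))/3 = ((K + l)/(7 + K))/3 = (K + l)/(3*(7 + K)))
E(p) = p (E(p) = 0*(-2) + p = 0 + p = p)
-171 - E(N(-5, 3)) = -171 - (-5 + 3)/(3*(7 - 5)) = -171 - (-2)/(3*2) = -171 - 1*(-⅓) = -171 + ⅓ = -512/3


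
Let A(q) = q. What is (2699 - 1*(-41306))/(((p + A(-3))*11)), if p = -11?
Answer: -44005/154 ≈ -285.75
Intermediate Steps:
(2699 - 1*(-41306))/(((p + A(-3))*11)) = (2699 - 1*(-41306))/(((-11 - 3)*11)) = (2699 + 41306)/((-14*11)) = 44005/(-154) = 44005*(-1/154) = -44005/154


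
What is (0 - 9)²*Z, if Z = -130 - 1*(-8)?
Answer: -9882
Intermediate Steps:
Z = -122 (Z = -130 + 8 = -122)
(0 - 9)²*Z = (0 - 9)²*(-122) = (-9)²*(-122) = 81*(-122) = -9882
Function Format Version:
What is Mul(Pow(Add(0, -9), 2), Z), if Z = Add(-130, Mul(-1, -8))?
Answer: -9882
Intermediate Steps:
Z = -122 (Z = Add(-130, 8) = -122)
Mul(Pow(Add(0, -9), 2), Z) = Mul(Pow(Add(0, -9), 2), -122) = Mul(Pow(-9, 2), -122) = Mul(81, -122) = -9882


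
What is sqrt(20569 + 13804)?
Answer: sqrt(34373) ≈ 185.40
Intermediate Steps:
sqrt(20569 + 13804) = sqrt(34373)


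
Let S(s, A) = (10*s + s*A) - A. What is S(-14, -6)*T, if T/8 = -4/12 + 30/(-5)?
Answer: 7600/3 ≈ 2533.3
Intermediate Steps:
S(s, A) = -A + 10*s + A*s (S(s, A) = (10*s + A*s) - A = -A + 10*s + A*s)
T = -152/3 (T = 8*(-4/12 + 30/(-5)) = 8*(-4*1/12 + 30*(-⅕)) = 8*(-⅓ - 6) = 8*(-19/3) = -152/3 ≈ -50.667)
S(-14, -6)*T = (-1*(-6) + 10*(-14) - 6*(-14))*(-152/3) = (6 - 140 + 84)*(-152/3) = -50*(-152/3) = 7600/3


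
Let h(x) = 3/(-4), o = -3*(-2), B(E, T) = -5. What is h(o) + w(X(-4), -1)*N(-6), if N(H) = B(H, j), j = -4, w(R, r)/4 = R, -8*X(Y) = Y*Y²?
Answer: -643/4 ≈ -160.75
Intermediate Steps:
X(Y) = -Y³/8 (X(Y) = -Y*Y²/8 = -Y³/8)
w(R, r) = 4*R
o = 6
h(x) = -¾ (h(x) = 3*(-¼) = -¾)
N(H) = -5
h(o) + w(X(-4), -1)*N(-6) = -¾ + (4*(-⅛*(-4)³))*(-5) = -¾ + (4*(-⅛*(-64)))*(-5) = -¾ + (4*8)*(-5) = -¾ + 32*(-5) = -¾ - 160 = -643/4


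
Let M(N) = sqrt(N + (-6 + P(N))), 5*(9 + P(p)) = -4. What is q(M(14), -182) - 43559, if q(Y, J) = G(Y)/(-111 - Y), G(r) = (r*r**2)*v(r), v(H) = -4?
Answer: (-217831*sqrt(5) + 40292075*I)/(5*(sqrt(5) - 185*I)) ≈ -43559.0 - 0.087013*I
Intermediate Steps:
P(p) = -49/5 (P(p) = -9 + (1/5)*(-4) = -9 - 4/5 = -49/5)
G(r) = -4*r**3 (G(r) = (r*r**2)*(-4) = r**3*(-4) = -4*r**3)
M(N) = sqrt(-79/5 + N) (M(N) = sqrt(N + (-6 - 49/5)) = sqrt(N - 79/5) = sqrt(-79/5 + N))
q(Y, J) = -4*Y**3/(-111 - Y) (q(Y, J) = (-4*Y**3)/(-111 - Y) = -4*Y**3/(-111 - Y))
q(M(14), -182) - 43559 = 4*(sqrt(-395 + 25*14)/5)**3/(111 + sqrt(-395 + 25*14)/5) - 43559 = 4*(sqrt(-395 + 350)/5)**3/(111 + sqrt(-395 + 350)/5) - 43559 = 4*(sqrt(-45)/5)**3/(111 + sqrt(-45)/5) - 43559 = 4*((3*I*sqrt(5))/5)**3/(111 + (3*I*sqrt(5))/5) - 43559 = 4*(3*I*sqrt(5)/5)**3/(111 + 3*I*sqrt(5)/5) - 43559 = 4*(-27*I*sqrt(5)/25)/(111 + 3*I*sqrt(5)/5) - 43559 = -108*I*sqrt(5)/(25*(111 + 3*I*sqrt(5)/5)) - 43559 = -43559 - 108*I*sqrt(5)/(25*(111 + 3*I*sqrt(5)/5))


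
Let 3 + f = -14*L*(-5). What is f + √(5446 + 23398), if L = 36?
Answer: 2517 + 2*√7211 ≈ 2686.8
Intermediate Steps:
f = 2517 (f = -3 - 14*36*(-5) = -3 - 504*(-5) = -3 + 2520 = 2517)
f + √(5446 + 23398) = 2517 + √(5446 + 23398) = 2517 + √28844 = 2517 + 2*√7211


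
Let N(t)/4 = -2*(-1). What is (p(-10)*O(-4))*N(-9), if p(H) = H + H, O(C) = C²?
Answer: -2560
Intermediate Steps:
N(t) = 8 (N(t) = 4*(-2*(-1)) = 4*2 = 8)
p(H) = 2*H
(p(-10)*O(-4))*N(-9) = ((2*(-10))*(-4)²)*8 = -20*16*8 = -320*8 = -2560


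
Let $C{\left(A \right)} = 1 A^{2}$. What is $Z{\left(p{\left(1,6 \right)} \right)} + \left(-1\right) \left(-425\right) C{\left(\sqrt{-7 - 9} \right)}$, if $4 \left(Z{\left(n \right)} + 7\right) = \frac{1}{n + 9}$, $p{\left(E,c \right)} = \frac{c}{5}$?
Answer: $- \frac{1388623}{204} \approx -6807.0$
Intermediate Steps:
$p{\left(E,c \right)} = \frac{c}{5}$ ($p{\left(E,c \right)} = c \frac{1}{5} = \frac{c}{5}$)
$Z{\left(n \right)} = -7 + \frac{1}{4 \left(9 + n\right)}$ ($Z{\left(n \right)} = -7 + \frac{1}{4 \left(n + 9\right)} = -7 + \frac{1}{4 \left(9 + n\right)}$)
$C{\left(A \right)} = A^{2}$
$Z{\left(p{\left(1,6 \right)} \right)} + \left(-1\right) \left(-425\right) C{\left(\sqrt{-7 - 9} \right)} = \frac{-251 - 28 \cdot \frac{1}{5} \cdot 6}{4 \left(9 + \frac{1}{5} \cdot 6\right)} + \left(-1\right) \left(-425\right) \left(\sqrt{-7 - 9}\right)^{2} = \frac{-251 - \frac{168}{5}}{4 \left(9 + \frac{6}{5}\right)} + 425 \left(\sqrt{-16}\right)^{2} = \frac{-251 - \frac{168}{5}}{4 \cdot \frac{51}{5}} + 425 \left(4 i\right)^{2} = \frac{1}{4} \cdot \frac{5}{51} \left(- \frac{1423}{5}\right) + 425 \left(-16\right) = - \frac{1423}{204} - 6800 = - \frac{1388623}{204}$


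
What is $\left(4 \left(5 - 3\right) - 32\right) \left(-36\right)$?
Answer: $864$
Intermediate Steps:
$\left(4 \left(5 - 3\right) - 32\right) \left(-36\right) = \left(4 \cdot 2 - 32\right) \left(-36\right) = \left(8 - 32\right) \left(-36\right) = \left(-24\right) \left(-36\right) = 864$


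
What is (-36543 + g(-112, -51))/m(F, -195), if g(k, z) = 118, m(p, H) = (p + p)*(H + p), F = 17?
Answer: 36425/6052 ≈ 6.0187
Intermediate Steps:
m(p, H) = 2*p*(H + p) (m(p, H) = (2*p)*(H + p) = 2*p*(H + p))
(-36543 + g(-112, -51))/m(F, -195) = (-36543 + 118)/((2*17*(-195 + 17))) = -36425/(2*17*(-178)) = -36425/(-6052) = -36425*(-1/6052) = 36425/6052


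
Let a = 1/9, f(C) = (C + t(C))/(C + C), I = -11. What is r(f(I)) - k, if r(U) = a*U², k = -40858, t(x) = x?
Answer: 367723/9 ≈ 40858.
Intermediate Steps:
f(C) = 1 (f(C) = (C + C)/(C + C) = (2*C)/((2*C)) = (2*C)*(1/(2*C)) = 1)
a = ⅑ ≈ 0.11111
r(U) = U²/9
r(f(I)) - k = (⅑)*1² - 1*(-40858) = (⅑)*1 + 40858 = ⅑ + 40858 = 367723/9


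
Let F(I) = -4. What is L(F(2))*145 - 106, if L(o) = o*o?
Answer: 2214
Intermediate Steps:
L(o) = o**2
L(F(2))*145 - 106 = (-4)**2*145 - 106 = 16*145 - 106 = 2320 - 106 = 2214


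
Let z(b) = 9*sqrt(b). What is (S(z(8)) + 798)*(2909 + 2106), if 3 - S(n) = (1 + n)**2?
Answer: 762280 - 180540*sqrt(2) ≈ 5.0696e+5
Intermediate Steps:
S(n) = 3 - (1 + n)**2
(S(z(8)) + 798)*(2909 + 2106) = ((3 - (1 + 9*sqrt(8))**2) + 798)*(2909 + 2106) = ((3 - (1 + 9*(2*sqrt(2)))**2) + 798)*5015 = ((3 - (1 + 18*sqrt(2))**2) + 798)*5015 = (801 - (1 + 18*sqrt(2))**2)*5015 = 4017015 - 5015*(1 + 18*sqrt(2))**2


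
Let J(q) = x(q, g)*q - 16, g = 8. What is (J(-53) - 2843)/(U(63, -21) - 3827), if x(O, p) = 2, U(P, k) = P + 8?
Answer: 2965/3756 ≈ 0.78940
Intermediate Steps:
U(P, k) = 8 + P
J(q) = -16 + 2*q (J(q) = 2*q - 16 = -16 + 2*q)
(J(-53) - 2843)/(U(63, -21) - 3827) = ((-16 + 2*(-53)) - 2843)/((8 + 63) - 3827) = ((-16 - 106) - 2843)/(71 - 3827) = (-122 - 2843)/(-3756) = -2965*(-1/3756) = 2965/3756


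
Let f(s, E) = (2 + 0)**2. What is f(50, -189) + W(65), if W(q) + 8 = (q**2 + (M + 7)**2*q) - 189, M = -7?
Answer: 4032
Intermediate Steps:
f(s, E) = 4 (f(s, E) = 2**2 = 4)
W(q) = -197 + q**2 (W(q) = -8 + ((q**2 + (-7 + 7)**2*q) - 189) = -8 + ((q**2 + 0**2*q) - 189) = -8 + ((q**2 + 0*q) - 189) = -8 + ((q**2 + 0) - 189) = -8 + (q**2 - 189) = -8 + (-189 + q**2) = -197 + q**2)
f(50, -189) + W(65) = 4 + (-197 + 65**2) = 4 + (-197 + 4225) = 4 + 4028 = 4032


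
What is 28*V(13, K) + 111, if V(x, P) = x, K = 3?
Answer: 475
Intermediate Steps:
28*V(13, K) + 111 = 28*13 + 111 = 364 + 111 = 475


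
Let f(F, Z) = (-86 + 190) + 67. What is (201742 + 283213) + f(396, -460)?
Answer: 485126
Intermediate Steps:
f(F, Z) = 171 (f(F, Z) = 104 + 67 = 171)
(201742 + 283213) + f(396, -460) = (201742 + 283213) + 171 = 484955 + 171 = 485126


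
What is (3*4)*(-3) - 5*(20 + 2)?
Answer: -146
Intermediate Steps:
(3*4)*(-3) - 5*(20 + 2) = 12*(-3) - 5*22 = -36 - 110 = -146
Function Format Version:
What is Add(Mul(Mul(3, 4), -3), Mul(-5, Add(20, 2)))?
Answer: -146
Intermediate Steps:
Add(Mul(Mul(3, 4), -3), Mul(-5, Add(20, 2))) = Add(Mul(12, -3), Mul(-5, 22)) = Add(-36, -110) = -146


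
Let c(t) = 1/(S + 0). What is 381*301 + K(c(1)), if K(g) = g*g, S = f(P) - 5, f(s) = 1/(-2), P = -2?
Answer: 13876405/121 ≈ 1.1468e+5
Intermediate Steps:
f(s) = -1/2
S = -11/2 (S = -1/2 - 5 = -11/2 ≈ -5.5000)
c(t) = -2/11 (c(t) = 1/(-11/2 + 0) = 1/(-11/2) = -2/11)
K(g) = g**2
381*301 + K(c(1)) = 381*301 + (-2/11)**2 = 114681 + 4/121 = 13876405/121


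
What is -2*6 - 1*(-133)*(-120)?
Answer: -15972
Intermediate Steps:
-2*6 - 1*(-133)*(-120) = -12 + 133*(-120) = -12 - 15960 = -15972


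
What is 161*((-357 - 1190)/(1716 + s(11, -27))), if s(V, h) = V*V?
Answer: -249067/1837 ≈ -135.58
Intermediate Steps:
s(V, h) = V²
161*((-357 - 1190)/(1716 + s(11, -27))) = 161*((-357 - 1190)/(1716 + 11²)) = 161*(-1547/(1716 + 121)) = 161*(-1547/1837) = -249067/1837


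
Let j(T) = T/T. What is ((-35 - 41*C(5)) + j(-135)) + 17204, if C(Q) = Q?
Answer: 16965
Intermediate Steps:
j(T) = 1
((-35 - 41*C(5)) + j(-135)) + 17204 = ((-35 - 41*5) + 1) + 17204 = ((-35 - 205) + 1) + 17204 = (-240 + 1) + 17204 = -239 + 17204 = 16965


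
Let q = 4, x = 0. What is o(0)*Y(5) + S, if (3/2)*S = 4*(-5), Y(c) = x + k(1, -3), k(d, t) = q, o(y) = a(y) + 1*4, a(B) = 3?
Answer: 44/3 ≈ 14.667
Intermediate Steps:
o(y) = 7 (o(y) = 3 + 1*4 = 3 + 4 = 7)
k(d, t) = 4
Y(c) = 4 (Y(c) = 0 + 4 = 4)
S = -40/3 (S = 2*(4*(-5))/3 = (⅔)*(-20) = -40/3 ≈ -13.333)
o(0)*Y(5) + S = 7*4 - 40/3 = 28 - 40/3 = 44/3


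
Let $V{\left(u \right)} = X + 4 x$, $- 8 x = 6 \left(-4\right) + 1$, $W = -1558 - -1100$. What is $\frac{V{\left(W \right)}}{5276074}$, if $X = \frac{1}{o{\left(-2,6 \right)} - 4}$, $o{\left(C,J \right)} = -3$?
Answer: $\frac{159}{73865036} \approx 2.1526 \cdot 10^{-6}$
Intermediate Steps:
$X = - \frac{1}{7}$ ($X = \frac{1}{-3 - 4} = \frac{1}{-7} = - \frac{1}{7} \approx -0.14286$)
$W = -458$ ($W = -1558 + 1100 = -458$)
$x = \frac{23}{8}$ ($x = - \frac{6 \left(-4\right) + 1}{8} = - \frac{-24 + 1}{8} = \left(- \frac{1}{8}\right) \left(-23\right) = \frac{23}{8} \approx 2.875$)
$V{\left(u \right)} = \frac{159}{14}$ ($V{\left(u \right)} = - \frac{1}{7} + 4 \cdot \frac{23}{8} = - \frac{1}{7} + \frac{23}{2} = \frac{159}{14}$)
$\frac{V{\left(W \right)}}{5276074} = \frac{159}{14 \cdot 5276074} = \frac{159}{14} \cdot \frac{1}{5276074} = \frac{159}{73865036}$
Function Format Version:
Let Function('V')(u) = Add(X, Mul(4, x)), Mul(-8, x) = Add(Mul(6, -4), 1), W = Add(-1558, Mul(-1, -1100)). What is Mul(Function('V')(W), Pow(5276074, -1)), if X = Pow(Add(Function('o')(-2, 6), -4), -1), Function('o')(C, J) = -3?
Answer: Rational(159, 73865036) ≈ 2.1526e-6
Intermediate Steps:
X = Rational(-1, 7) (X = Pow(Add(-3, -4), -1) = Pow(-7, -1) = Rational(-1, 7) ≈ -0.14286)
W = -458 (W = Add(-1558, 1100) = -458)
x = Rational(23, 8) (x = Mul(Rational(-1, 8), Add(Mul(6, -4), 1)) = Mul(Rational(-1, 8), Add(-24, 1)) = Mul(Rational(-1, 8), -23) = Rational(23, 8) ≈ 2.8750)
Function('V')(u) = Rational(159, 14) (Function('V')(u) = Add(Rational(-1, 7), Mul(4, Rational(23, 8))) = Add(Rational(-1, 7), Rational(23, 2)) = Rational(159, 14))
Mul(Function('V')(W), Pow(5276074, -1)) = Mul(Rational(159, 14), Pow(5276074, -1)) = Mul(Rational(159, 14), Rational(1, 5276074)) = Rational(159, 73865036)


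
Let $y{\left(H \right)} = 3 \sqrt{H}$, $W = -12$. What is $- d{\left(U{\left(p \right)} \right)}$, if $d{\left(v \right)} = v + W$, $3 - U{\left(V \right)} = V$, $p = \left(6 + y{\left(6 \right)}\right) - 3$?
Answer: $12 + 3 \sqrt{6} \approx 19.348$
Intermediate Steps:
$p = 3 + 3 \sqrt{6}$ ($p = \left(6 + 3 \sqrt{6}\right) - 3 = 3 + 3 \sqrt{6} \approx 10.348$)
$U{\left(V \right)} = 3 - V$
$d{\left(v \right)} = -12 + v$ ($d{\left(v \right)} = v - 12 = -12 + v$)
$- d{\left(U{\left(p \right)} \right)} = - (-12 + \left(3 - \left(3 + 3 \sqrt{6}\right)\right)) = - (-12 - 3 \sqrt{6}) = 12 + 3 \sqrt{6}$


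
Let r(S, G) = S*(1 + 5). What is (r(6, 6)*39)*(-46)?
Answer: -64584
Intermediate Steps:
r(S, G) = 6*S (r(S, G) = S*6 = 6*S)
(r(6, 6)*39)*(-46) = ((6*6)*39)*(-46) = (36*39)*(-46) = 1404*(-46) = -64584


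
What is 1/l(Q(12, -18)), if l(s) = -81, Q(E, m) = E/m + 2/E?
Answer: -1/81 ≈ -0.012346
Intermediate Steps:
Q(E, m) = 2/E + E/m
1/l(Q(12, -18)) = 1/(-81) = -1/81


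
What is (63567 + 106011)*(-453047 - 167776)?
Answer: -105277922694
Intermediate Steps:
(63567 + 106011)*(-453047 - 167776) = 169578*(-620823) = -105277922694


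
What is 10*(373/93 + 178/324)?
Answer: 114505/2511 ≈ 45.601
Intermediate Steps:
10*(373/93 + 178/324) = 10*(373*(1/93) + 178*(1/324)) = 10*(373/93 + 89/162) = 10*(22901/5022) = 114505/2511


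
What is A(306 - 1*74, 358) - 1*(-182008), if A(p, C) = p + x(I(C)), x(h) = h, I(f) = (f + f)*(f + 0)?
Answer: 438568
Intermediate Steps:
I(f) = 2*f**2 (I(f) = (2*f)*f = 2*f**2)
A(p, C) = p + 2*C**2
A(306 - 1*74, 358) - 1*(-182008) = ((306 - 1*74) + 2*358**2) - 1*(-182008) = ((306 - 74) + 2*128164) + 182008 = (232 + 256328) + 182008 = 256560 + 182008 = 438568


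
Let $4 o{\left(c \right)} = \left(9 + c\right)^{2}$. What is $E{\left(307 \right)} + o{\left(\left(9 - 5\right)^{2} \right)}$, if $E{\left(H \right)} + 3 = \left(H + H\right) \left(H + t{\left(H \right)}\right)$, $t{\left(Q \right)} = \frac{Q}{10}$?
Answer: $\frac{4150021}{20} \approx 2.075 \cdot 10^{5}$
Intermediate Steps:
$t{\left(Q \right)} = \frac{Q}{10}$ ($t{\left(Q \right)} = Q \frac{1}{10} = \frac{Q}{10}$)
$E{\left(H \right)} = -3 + \frac{11 H^{2}}{5}$ ($E{\left(H \right)} = -3 + \left(H + H\right) \left(H + \frac{H}{10}\right) = -3 + 2 H \frac{11 H}{10} = -3 + \frac{11 H^{2}}{5}$)
$o{\left(c \right)} = \frac{\left(9 + c\right)^{2}}{4}$
$E{\left(307 \right)} + o{\left(\left(9 - 5\right)^{2} \right)} = \left(-3 + \frac{11 \cdot 307^{2}}{5}\right) + \frac{\left(9 + \left(9 - 5\right)^{2}\right)^{2}}{4} = \left(-3 + \frac{11}{5} \cdot 94249\right) + \frac{\left(9 + 4^{2}\right)^{2}}{4} = \left(-3 + \frac{1036739}{5}\right) + \frac{\left(9 + 16\right)^{2}}{4} = \frac{1036724}{5} + \frac{25^{2}}{4} = \frac{1036724}{5} + \frac{1}{4} \cdot 625 = \frac{1036724}{5} + \frac{625}{4} = \frac{4150021}{20}$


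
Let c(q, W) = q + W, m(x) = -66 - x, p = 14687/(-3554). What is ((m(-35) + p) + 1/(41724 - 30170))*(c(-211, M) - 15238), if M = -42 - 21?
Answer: 5594559626320/10265729 ≈ 5.4497e+5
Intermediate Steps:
M = -63
p = -14687/3554 (p = 14687*(-1/3554) = -14687/3554 ≈ -4.1325)
c(q, W) = W + q
((m(-35) + p) + 1/(41724 - 30170))*(c(-211, M) - 15238) = (((-66 - 1*(-35)) - 14687/3554) + 1/(41724 - 30170))*((-63 - 211) - 15238) = (((-66 + 35) - 14687/3554) + 1/11554)*(-274 - 15238) = ((-31 - 14687/3554) + 1/11554)*(-15512) = (-124861/3554 + 1/11554)*(-15512) = -360660110/10265729*(-15512) = 5594559626320/10265729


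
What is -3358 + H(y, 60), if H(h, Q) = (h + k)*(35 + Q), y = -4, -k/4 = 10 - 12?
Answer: -2978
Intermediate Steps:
k = 8 (k = -4*(10 - 12) = -4*(-2) = 8)
H(h, Q) = (8 + h)*(35 + Q) (H(h, Q) = (h + 8)*(35 + Q) = (8 + h)*(35 + Q))
-3358 + H(y, 60) = -3358 + (280 + 8*60 + 35*(-4) + 60*(-4)) = -3358 + (280 + 480 - 140 - 240) = -3358 + 380 = -2978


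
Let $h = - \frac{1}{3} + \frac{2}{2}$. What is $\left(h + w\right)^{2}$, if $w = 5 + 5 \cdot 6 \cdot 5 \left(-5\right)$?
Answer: $\frac{4986289}{9} \approx 5.5403 \cdot 10^{5}$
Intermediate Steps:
$h = \frac{2}{3}$ ($h = \left(-1\right) \frac{1}{3} + 2 \cdot \frac{1}{2} = - \frac{1}{3} + 1 = \frac{2}{3} \approx 0.66667$)
$w = -745$ ($w = 5 + 30 \cdot 5 \left(-5\right) = 5 + 150 \left(-5\right) = 5 - 750 = -745$)
$\left(h + w\right)^{2} = \left(\frac{2}{3} - 745\right)^{2} = \left(- \frac{2233}{3}\right)^{2} = \frac{4986289}{9}$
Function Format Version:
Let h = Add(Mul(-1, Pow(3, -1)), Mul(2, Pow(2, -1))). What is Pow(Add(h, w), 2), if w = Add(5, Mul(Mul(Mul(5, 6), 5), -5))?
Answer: Rational(4986289, 9) ≈ 5.5403e+5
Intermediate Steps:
h = Rational(2, 3) (h = Add(Mul(-1, Rational(1, 3)), Mul(2, Rational(1, 2))) = Add(Rational(-1, 3), 1) = Rational(2, 3) ≈ 0.66667)
w = -745 (w = Add(5, Mul(Mul(30, 5), -5)) = Add(5, Mul(150, -5)) = Add(5, -750) = -745)
Pow(Add(h, w), 2) = Pow(Add(Rational(2, 3), -745), 2) = Pow(Rational(-2233, 3), 2) = Rational(4986289, 9)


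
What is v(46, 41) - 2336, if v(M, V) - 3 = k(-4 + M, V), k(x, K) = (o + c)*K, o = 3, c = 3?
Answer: -2087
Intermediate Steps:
k(x, K) = 6*K (k(x, K) = (3 + 3)*K = 6*K)
v(M, V) = 3 + 6*V
v(46, 41) - 2336 = (3 + 6*41) - 2336 = (3 + 246) - 2336 = 249 - 2336 = -2087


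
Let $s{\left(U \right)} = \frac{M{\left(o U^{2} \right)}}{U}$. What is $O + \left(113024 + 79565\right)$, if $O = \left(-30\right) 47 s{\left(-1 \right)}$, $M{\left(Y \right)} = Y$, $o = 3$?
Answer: $196819$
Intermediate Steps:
$s{\left(U \right)} = 3 U$ ($s{\left(U \right)} = \frac{3 U^{2}}{U} = 3 U$)
$O = 4230$ ($O = \left(-30\right) 47 \cdot 3 \left(-1\right) = \left(-1410\right) \left(-3\right) = 4230$)
$O + \left(113024 + 79565\right) = 4230 + \left(113024 + 79565\right) = 4230 + 192589 = 196819$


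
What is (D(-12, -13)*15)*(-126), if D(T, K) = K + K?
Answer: 49140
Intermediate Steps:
D(T, K) = 2*K
(D(-12, -13)*15)*(-126) = ((2*(-13))*15)*(-126) = -26*15*(-126) = -390*(-126) = 49140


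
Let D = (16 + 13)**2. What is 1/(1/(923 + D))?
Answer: 1764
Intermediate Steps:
D = 841 (D = 29**2 = 841)
1/(1/(923 + D)) = 1/(1/(923 + 841)) = 1/(1/1764) = 1764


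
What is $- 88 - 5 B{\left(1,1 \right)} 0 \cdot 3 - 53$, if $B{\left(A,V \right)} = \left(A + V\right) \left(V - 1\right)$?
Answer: $-53$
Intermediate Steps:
$B{\left(A,V \right)} = \left(-1 + V\right) \left(A + V\right)$ ($B{\left(A,V \right)} = \left(A + V\right) \left(-1 + V\right) = \left(-1 + V\right) \left(A + V\right)$)
$- 88 - 5 B{\left(1,1 \right)} 0 \cdot 3 - 53 = - 88 - 5 \left(1^{2} - 1 - 1 + 1 \cdot 1\right) 0 \cdot 3 - 53 = - 88 - 5 \left(1 - 1 - 1 + 1\right) 0 \cdot 3 - 53 = - 88 \left(-5\right) 0 \cdot 0 \cdot 3 - 53 = - 88 \cdot 0 \cdot 0 \cdot 3 - 53 = - 88 \cdot 0 \cdot 3 - 53 = \left(-88\right) 0 - 53 = 0 - 53 = -53$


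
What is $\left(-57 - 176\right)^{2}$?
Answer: $54289$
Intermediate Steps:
$\left(-57 - 176\right)^{2} = \left(-233\right)^{2} = 54289$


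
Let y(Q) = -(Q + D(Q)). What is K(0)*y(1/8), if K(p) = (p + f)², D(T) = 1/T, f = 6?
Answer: -585/2 ≈ -292.50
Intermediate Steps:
K(p) = (6 + p)² (K(p) = (p + 6)² = (6 + p)²)
y(Q) = -Q - 1/Q (y(Q) = -(Q + 1/Q) = -Q - 1/Q)
K(0)*y(1/8) = (6 + 0)²*(-1/8 - 1/(1/8)) = 6²*(-1*⅛ - 1/⅛) = 36*(-⅛ - 1*8) = 36*(-⅛ - 8) = 36*(-65/8) = -585/2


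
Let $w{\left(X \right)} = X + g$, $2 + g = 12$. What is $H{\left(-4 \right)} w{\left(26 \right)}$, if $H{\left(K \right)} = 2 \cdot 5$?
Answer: $360$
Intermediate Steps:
$g = 10$ ($g = -2 + 12 = 10$)
$H{\left(K \right)} = 10$
$w{\left(X \right)} = 10 + X$ ($w{\left(X \right)} = X + 10 = 10 + X$)
$H{\left(-4 \right)} w{\left(26 \right)} = 10 \left(10 + 26\right) = 10 \cdot 36 = 360$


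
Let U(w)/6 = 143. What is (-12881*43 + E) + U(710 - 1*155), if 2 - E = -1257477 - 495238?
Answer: 1199692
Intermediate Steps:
U(w) = 858 (U(w) = 6*143 = 858)
E = 1752717 (E = 2 - (-1257477 - 495238) = 2 - 1*(-1752715) = 2 + 1752715 = 1752717)
(-12881*43 + E) + U(710 - 1*155) = (-12881*43 + 1752717) + 858 = (-553883 + 1752717) + 858 = 1198834 + 858 = 1199692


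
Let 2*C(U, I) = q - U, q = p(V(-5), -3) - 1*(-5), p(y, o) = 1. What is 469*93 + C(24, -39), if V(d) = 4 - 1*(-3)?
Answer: 43608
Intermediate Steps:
V(d) = 7 (V(d) = 4 + 3 = 7)
q = 6 (q = 1 - 1*(-5) = 1 + 5 = 6)
C(U, I) = 3 - U/2 (C(U, I) = (6 - U)/2 = 3 - U/2)
469*93 + C(24, -39) = 469*93 + (3 - ½*24) = 43617 + (3 - 12) = 43617 - 9 = 43608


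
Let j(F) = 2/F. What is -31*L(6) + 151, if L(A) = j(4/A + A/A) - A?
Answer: 1499/5 ≈ 299.80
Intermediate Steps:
L(A) = -A + 2/(1 + 4/A) (L(A) = 2/(4/A + A/A) - A = 2/(4/A + 1) - A = 2/(1 + 4/A) - A = -A + 2/(1 + 4/A))
-31*L(6) + 151 = -186*(-2 - 1*6)/(4 + 6) + 151 = -186*(-2 - 6)/10 + 151 = -186*(-8)/10 + 151 = -31*(-24/5) + 151 = 744/5 + 151 = 1499/5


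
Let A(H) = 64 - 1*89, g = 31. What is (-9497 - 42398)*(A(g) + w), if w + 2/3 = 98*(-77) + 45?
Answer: 1171789100/3 ≈ 3.9060e+8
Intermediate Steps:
w = -22505/3 (w = -2/3 + (98*(-77) + 45) = -2/3 + (-7546 + 45) = -2/3 - 7501 = -22505/3 ≈ -7501.7)
A(H) = -25 (A(H) = 64 - 89 = -25)
(-9497 - 42398)*(A(g) + w) = (-9497 - 42398)*(-25 - 22505/3) = -51895*(-22580/3) = 1171789100/3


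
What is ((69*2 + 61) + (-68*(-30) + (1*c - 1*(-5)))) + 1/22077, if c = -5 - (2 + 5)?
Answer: 49275865/22077 ≈ 2232.0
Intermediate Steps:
c = -12 (c = -5 - 1*7 = -5 - 7 = -12)
((69*2 + 61) + (-68*(-30) + (1*c - 1*(-5)))) + 1/22077 = ((69*2 + 61) + (-68*(-30) + (1*(-12) - 1*(-5)))) + 1/22077 = ((138 + 61) + (2040 + (-12 + 5))) + 1/22077 = (199 + (2040 - 7)) + 1/22077 = (199 + 2033) + 1/22077 = 2232 + 1/22077 = 49275865/22077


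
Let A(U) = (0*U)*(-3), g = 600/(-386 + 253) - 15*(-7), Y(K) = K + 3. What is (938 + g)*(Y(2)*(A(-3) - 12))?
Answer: -8287140/133 ≈ -62309.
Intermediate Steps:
Y(K) = 3 + K
g = 13365/133 (g = 600/(-133) + 105 = 600*(-1/133) + 105 = -600/133 + 105 = 13365/133 ≈ 100.49)
A(U) = 0 (A(U) = 0*(-3) = 0)
(938 + g)*(Y(2)*(A(-3) - 12)) = (938 + 13365/133)*((3 + 2)*(0 - 12)) = 138119*(5*(-12))/133 = (138119/133)*(-60) = -8287140/133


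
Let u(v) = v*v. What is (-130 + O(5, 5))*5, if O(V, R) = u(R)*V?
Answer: -25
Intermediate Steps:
u(v) = v**2
O(V, R) = V*R**2 (O(V, R) = R**2*V = V*R**2)
(-130 + O(5, 5))*5 = (-130 + 5*5**2)*5 = (-130 + 5*25)*5 = (-130 + 125)*5 = -5*5 = -25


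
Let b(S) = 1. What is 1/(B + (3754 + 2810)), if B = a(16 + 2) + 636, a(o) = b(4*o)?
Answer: 1/7201 ≈ 0.00013887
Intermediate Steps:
a(o) = 1
B = 637 (B = 1 + 636 = 637)
1/(B + (3754 + 2810)) = 1/(637 + (3754 + 2810)) = 1/(637 + 6564) = 1/7201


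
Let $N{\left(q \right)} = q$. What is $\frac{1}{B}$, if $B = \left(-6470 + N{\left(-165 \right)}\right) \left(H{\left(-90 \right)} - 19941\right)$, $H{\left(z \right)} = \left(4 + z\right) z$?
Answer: $\frac{1}{80953635} \approx 1.2353 \cdot 10^{-8}$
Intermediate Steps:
$H{\left(z \right)} = z \left(4 + z\right)$
$B = 80953635$ ($B = \left(-6470 - 165\right) \left(- 90 \left(4 - 90\right) - 19941\right) = - 6635 \left(\left(-90\right) \left(-86\right) - 19941\right) = - 6635 \left(7740 - 19941\right) = \left(-6635\right) \left(-12201\right) = 80953635$)
$\frac{1}{B} = \frac{1}{80953635}$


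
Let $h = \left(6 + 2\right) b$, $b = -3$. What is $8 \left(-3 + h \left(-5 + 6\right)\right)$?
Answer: $-216$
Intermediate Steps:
$h = -24$ ($h = \left(6 + 2\right) \left(-3\right) = 8 \left(-3\right) = -24$)
$8 \left(-3 + h \left(-5 + 6\right)\right) = 8 \left(-3 - 24 \left(-5 + 6\right)\right) = 8 \left(-3 - 24\right) = 8 \left(-27\right) = -216$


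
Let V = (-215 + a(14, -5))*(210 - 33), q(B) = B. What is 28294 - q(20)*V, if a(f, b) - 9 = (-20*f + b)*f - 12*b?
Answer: 14669734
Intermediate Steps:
a(f, b) = 9 - 12*b + f*(b - 20*f) (a(f, b) = 9 + ((-20*f + b)*f - 12*b) = 9 + ((b - 20*f)*f - 12*b) = 9 + (f*(b - 20*f) - 12*b) = 9 + (-12*b + f*(b - 20*f)) = 9 - 12*b + f*(b - 20*f))
V = -732072 (V = (-215 + (9 - 20*14**2 - 12*(-5) - 5*14))*(210 - 33) = (-215 + (9 - 20*196 + 60 - 70))*177 = (-215 + (9 - 3920 + 60 - 70))*177 = (-215 - 3921)*177 = -4136*177 = -732072)
28294 - q(20)*V = 28294 - 20*(-732072) = 28294 - 1*(-14641440) = 28294 + 14641440 = 14669734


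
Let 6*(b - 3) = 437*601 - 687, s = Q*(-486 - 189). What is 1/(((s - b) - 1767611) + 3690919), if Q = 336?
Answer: 3/4958540 ≈ 6.0502e-7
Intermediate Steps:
s = -226800 (s = 336*(-486 - 189) = 336*(-675) = -226800)
b = 130984/3 (b = 3 + (437*601 - 687)/6 = 3 + (262637 - 687)/6 = 3 + (⅙)*261950 = 3 + 130975/3 = 130984/3 ≈ 43661.)
1/(((s - b) - 1767611) + 3690919) = 1/(((-226800 - 1*130984/3) - 1767611) + 3690919) = 1/(((-226800 - 130984/3) - 1767611) + 3690919) = 1/((-811384/3 - 1767611) + 3690919) = 1/(-6114217/3 + 3690919) = 1/(4958540/3) = 3/4958540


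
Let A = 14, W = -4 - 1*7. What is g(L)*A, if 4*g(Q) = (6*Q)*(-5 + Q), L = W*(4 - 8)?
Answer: 36036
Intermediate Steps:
W = -11 (W = -4 - 7 = -11)
L = 44 (L = -11*(4 - 8) = -11*(-4) = 44)
g(Q) = 3*Q*(-5 + Q)/2 (g(Q) = ((6*Q)*(-5 + Q))/4 = (6*Q*(-5 + Q))/4 = 3*Q*(-5 + Q)/2)
g(L)*A = ((3/2)*44*(-5 + 44))*14 = ((3/2)*44*39)*14 = 2574*14 = 36036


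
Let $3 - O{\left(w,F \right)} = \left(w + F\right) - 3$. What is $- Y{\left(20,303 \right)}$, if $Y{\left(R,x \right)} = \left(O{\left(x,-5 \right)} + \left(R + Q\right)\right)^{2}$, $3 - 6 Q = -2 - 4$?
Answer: $- \frac{292681}{4} \approx -73170.0$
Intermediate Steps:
$Q = \frac{3}{2}$ ($Q = \frac{1}{2} - \frac{-2 - 4}{6} = \frac{1}{2} - -1 = \frac{1}{2} + 1 = \frac{3}{2} \approx 1.5$)
$O{\left(w,F \right)} = 6 - F - w$ ($O{\left(w,F \right)} = 3 - \left(\left(w + F\right) - 3\right) = 3 - \left(\left(F + w\right) - 3\right) = 3 - \left(-3 + F + w\right) = 6 - F - w$)
$Y{\left(R,x \right)} = \left(\frac{25}{2} + R - x\right)^{2}$ ($Y{\left(R,x \right)} = \left(\left(6 - -5 - x\right) + \left(R + \frac{3}{2}\right)\right)^{2} = \left(\left(6 + 5 - x\right) + \left(\frac{3}{2} + R\right)\right)^{2} = \left(\left(11 - x\right) + \left(\frac{3}{2} + R\right)\right)^{2} = \left(\frac{25}{2} + R - x\right)^{2}$)
$- Y{\left(20,303 \right)} = - \frac{\left(25 - 606 + 2 \cdot 20\right)^{2}}{4} = - \frac{\left(25 - 606 + 40\right)^{2}}{4} = - \frac{\left(-541\right)^{2}}{4} = - \frac{292681}{4}$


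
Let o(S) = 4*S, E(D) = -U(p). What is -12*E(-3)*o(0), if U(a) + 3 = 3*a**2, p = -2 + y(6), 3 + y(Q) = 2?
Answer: 0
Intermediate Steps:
y(Q) = -1 (y(Q) = -3 + 2 = -1)
p = -3 (p = -2 - 1 = -3)
U(a) = -3 + 3*a**2
E(D) = -24 (E(D) = -(-3 + 3*(-3)**2) = -(-3 + 3*9) = -(-3 + 27) = -1*24 = -24)
-12*E(-3)*o(0) = -12*(-24)*4*0 = -(-288)*0 = -1*0 = 0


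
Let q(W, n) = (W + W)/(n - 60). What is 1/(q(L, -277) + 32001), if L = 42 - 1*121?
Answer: 337/10784495 ≈ 3.1249e-5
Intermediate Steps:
L = -79 (L = 42 - 121 = -79)
q(W, n) = 2*W/(-60 + n) (q(W, n) = (2*W)/(-60 + n) = 2*W/(-60 + n))
1/(q(L, -277) + 32001) = 1/(2*(-79)/(-60 - 277) + 32001) = 1/(2*(-79)/(-337) + 32001) = 1/(2*(-79)*(-1/337) + 32001) = 1/(158/337 + 32001) = 1/(10784495/337) = 337/10784495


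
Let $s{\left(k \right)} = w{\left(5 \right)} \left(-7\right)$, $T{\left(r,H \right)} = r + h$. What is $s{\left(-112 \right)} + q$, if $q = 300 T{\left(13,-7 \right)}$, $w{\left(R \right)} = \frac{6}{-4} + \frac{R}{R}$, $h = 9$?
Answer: $\frac{13207}{2} \approx 6603.5$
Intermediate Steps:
$T{\left(r,H \right)} = 9 + r$ ($T{\left(r,H \right)} = r + 9 = 9 + r$)
$w{\left(R \right)} = - \frac{1}{2}$ ($w{\left(R \right)} = 6 \left(- \frac{1}{4}\right) + 1 = - \frac{3}{2} + 1 = - \frac{1}{2}$)
$s{\left(k \right)} = \frac{7}{2}$ ($s{\left(k \right)} = \left(- \frac{1}{2}\right) \left(-7\right) = \frac{7}{2}$)
$q = 6600$ ($q = 300 \left(9 + 13\right) = 300 \cdot 22 = 6600$)
$s{\left(-112 \right)} + q = \frac{7}{2} + 6600 = \frac{13207}{2}$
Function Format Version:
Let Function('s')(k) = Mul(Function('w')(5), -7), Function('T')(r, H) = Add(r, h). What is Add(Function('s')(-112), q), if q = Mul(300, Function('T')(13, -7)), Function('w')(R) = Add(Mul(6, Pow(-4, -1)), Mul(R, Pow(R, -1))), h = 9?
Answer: Rational(13207, 2) ≈ 6603.5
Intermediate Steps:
Function('T')(r, H) = Add(9, r) (Function('T')(r, H) = Add(r, 9) = Add(9, r))
Function('w')(R) = Rational(-1, 2) (Function('w')(R) = Add(Mul(6, Rational(-1, 4)), 1) = Add(Rational(-3, 2), 1) = Rational(-1, 2))
Function('s')(k) = Rational(7, 2) (Function('s')(k) = Mul(Rational(-1, 2), -7) = Rational(7, 2))
q = 6600 (q = Mul(300, Add(9, 13)) = Mul(300, 22) = 6600)
Add(Function('s')(-112), q) = Add(Rational(7, 2), 6600) = Rational(13207, 2)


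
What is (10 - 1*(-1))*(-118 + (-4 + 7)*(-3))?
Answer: -1397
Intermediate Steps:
(10 - 1*(-1))*(-118 + (-4 + 7)*(-3)) = (10 + 1)*(-118 + 3*(-3)) = 11*(-118 - 9) = 11*(-127) = -1397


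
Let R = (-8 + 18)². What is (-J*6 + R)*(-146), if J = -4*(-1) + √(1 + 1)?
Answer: -11096 + 876*√2 ≈ -9857.2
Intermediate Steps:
R = 100 (R = 10² = 100)
J = 4 + √2 ≈ 5.4142
(-J*6 + R)*(-146) = (-(4 + √2)*6 + 100)*(-146) = ((-4 - √2)*6 + 100)*(-146) = ((-24 - 6*√2) + 100)*(-146) = (76 - 6*√2)*(-146) = -11096 + 876*√2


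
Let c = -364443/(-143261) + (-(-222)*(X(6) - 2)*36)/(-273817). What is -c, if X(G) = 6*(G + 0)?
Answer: -60862663923/39227297237 ≈ -1.5515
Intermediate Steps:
X(G) = 6*G
c = 60862663923/39227297237 (c = -364443/(-143261) + (-(-222)*(6*6 - 2)*36)/(-273817) = -364443*(-1/143261) + (-(-222)*(36 - 2)*36)*(-1/273817) = 364443/143261 + (-(-222)*34*36)*(-1/273817) = 364443/143261 + (-74*(-102)*36)*(-1/273817) = 364443/143261 + (7548*36)*(-1/273817) = 364443/143261 + 271728*(-1/273817) = 364443/143261 - 271728/273817 = 60862663923/39227297237 ≈ 1.5515)
-c = -1*60862663923/39227297237 = -60862663923/39227297237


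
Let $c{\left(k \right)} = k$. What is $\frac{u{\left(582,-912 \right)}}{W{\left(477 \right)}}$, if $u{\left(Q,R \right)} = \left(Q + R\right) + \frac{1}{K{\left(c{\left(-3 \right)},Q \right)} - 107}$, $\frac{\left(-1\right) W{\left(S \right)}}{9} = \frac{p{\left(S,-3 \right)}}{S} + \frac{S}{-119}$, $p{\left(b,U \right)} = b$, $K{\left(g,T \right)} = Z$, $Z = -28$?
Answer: $- \frac{5301569}{434970} \approx -12.188$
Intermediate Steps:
$K{\left(g,T \right)} = -28$
$W{\left(S \right)} = -9 + \frac{9 S}{119}$ ($W{\left(S \right)} = - 9 \left(\frac{S}{S} + \frac{S}{-119}\right) = - 9 \left(1 + S \left(- \frac{1}{119}\right)\right) = - 9 \left(1 - \frac{S}{119}\right) = -9 + \frac{9 S}{119}$)
$u{\left(Q,R \right)} = - \frac{1}{135} + Q + R$ ($u{\left(Q,R \right)} = \left(Q + R\right) + \frac{1}{-28 - 107} = \left(Q + R\right) + \frac{1}{-135} = \left(Q + R\right) - \frac{1}{135} = - \frac{1}{135} + Q + R$)
$\frac{u{\left(582,-912 \right)}}{W{\left(477 \right)}} = \frac{- \frac{1}{135} + 582 - 912}{-9 + \frac{9}{119} \cdot 477} = - \frac{44551}{135 \left(-9 + \frac{4293}{119}\right)} = - \frac{44551}{135 \cdot \frac{3222}{119}} = \left(- \frac{44551}{135}\right) \frac{119}{3222} = - \frac{5301569}{434970}$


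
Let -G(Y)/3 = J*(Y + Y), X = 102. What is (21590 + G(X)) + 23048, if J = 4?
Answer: 42190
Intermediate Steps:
G(Y) = -24*Y (G(Y) = -12*(Y + Y) = -12*2*Y = -24*Y)
(21590 + G(X)) + 23048 = (21590 - 24*102) + 23048 = (21590 - 2448) + 23048 = 19142 + 23048 = 42190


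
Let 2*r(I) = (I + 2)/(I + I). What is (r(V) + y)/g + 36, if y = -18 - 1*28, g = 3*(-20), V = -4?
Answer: 17647/480 ≈ 36.765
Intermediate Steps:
g = -60
r(I) = (2 + I)/(4*I) (r(I) = ((I + 2)/(I + I))/2 = ((2 + I)/((2*I)))/2 = ((2 + I)*(1/(2*I)))/2 = ((2 + I)/(2*I))/2 = (2 + I)/(4*I))
y = -46 (y = -18 - 28 = -46)
(r(V) + y)/g + 36 = ((¼)*(2 - 4)/(-4) - 46)/(-60) + 36 = -((¼)*(-¼)*(-2) - 46)/60 + 36 = -(⅛ - 46)/60 + 36 = -1/60*(-367/8) + 36 = 367/480 + 36 = 17647/480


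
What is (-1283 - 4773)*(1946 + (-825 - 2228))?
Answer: 6703992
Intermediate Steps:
(-1283 - 4773)*(1946 + (-825 - 2228)) = -6056*(1946 - 3053) = -6056*(-1107) = 6703992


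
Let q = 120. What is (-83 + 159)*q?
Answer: 9120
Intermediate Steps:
(-83 + 159)*q = (-83 + 159)*120 = 76*120 = 9120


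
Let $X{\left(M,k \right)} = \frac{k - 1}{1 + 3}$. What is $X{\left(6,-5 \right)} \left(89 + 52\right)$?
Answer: $- \frac{423}{2} \approx -211.5$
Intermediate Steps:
$X{\left(M,k \right)} = - \frac{1}{4} + \frac{k}{4}$ ($X{\left(M,k \right)} = \frac{-1 + k}{4} = \left(-1 + k\right) \frac{1}{4} = - \frac{1}{4} + \frac{k}{4}$)
$X{\left(6,-5 \right)} \left(89 + 52\right) = \left(- \frac{1}{4} + \frac{1}{4} \left(-5\right)\right) \left(89 + 52\right) = \left(- \frac{1}{4} - \frac{5}{4}\right) 141 = \left(- \frac{3}{2}\right) 141 = - \frac{423}{2}$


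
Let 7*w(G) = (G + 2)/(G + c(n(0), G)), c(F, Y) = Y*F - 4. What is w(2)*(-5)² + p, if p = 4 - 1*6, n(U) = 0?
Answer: -64/7 ≈ -9.1429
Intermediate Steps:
p = -2 (p = 4 - 6 = -2)
c(F, Y) = -4 + F*Y (c(F, Y) = F*Y - 4 = -4 + F*Y)
w(G) = (2 + G)/(7*(-4 + G)) (w(G) = ((G + 2)/(G + (-4 + 0*G)))/7 = ((2 + G)/(G + (-4 + 0)))/7 = ((2 + G)/(G - 4))/7 = ((2 + G)/(-4 + G))/7 = (2 + G)/(7*(-4 + G)))
w(2)*(-5)² + p = ((2 + 2)/(7*(-4 + 2)))*(-5)² - 2 = ((⅐)*4/(-2))*25 - 2 = ((⅐)*(-½)*4)*25 - 2 = -2/7*25 - 2 = -50/7 - 2 = -64/7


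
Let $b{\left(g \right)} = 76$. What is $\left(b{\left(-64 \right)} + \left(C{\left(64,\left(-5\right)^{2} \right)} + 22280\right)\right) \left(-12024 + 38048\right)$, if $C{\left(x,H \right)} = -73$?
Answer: $579892792$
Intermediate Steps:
$\left(b{\left(-64 \right)} + \left(C{\left(64,\left(-5\right)^{2} \right)} + 22280\right)\right) \left(-12024 + 38048\right) = \left(76 + \left(-73 + 22280\right)\right) \left(-12024 + 38048\right) = \left(76 + 22207\right) 26024 = 22283 \cdot 26024 = 579892792$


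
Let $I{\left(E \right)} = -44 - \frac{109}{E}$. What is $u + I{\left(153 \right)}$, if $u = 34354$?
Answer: $\frac{5249321}{153} \approx 34309.0$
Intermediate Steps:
$I{\left(E \right)} = -44 - \frac{109}{E}$
$u + I{\left(153 \right)} = 34354 - \left(44 + \frac{109}{153}\right) = 34354 - \frac{6841}{153} = \frac{5249321}{153}$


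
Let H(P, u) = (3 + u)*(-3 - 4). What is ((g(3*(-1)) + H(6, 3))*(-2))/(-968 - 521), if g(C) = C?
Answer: -90/1489 ≈ -0.060443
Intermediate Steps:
H(P, u) = -21 - 7*u (H(P, u) = (3 + u)*(-7) = -21 - 7*u)
((g(3*(-1)) + H(6, 3))*(-2))/(-968 - 521) = ((3*(-1) + (-21 - 7*3))*(-2))/(-968 - 521) = ((-3 + (-21 - 21))*(-2))/(-1489) = ((-3 - 42)*(-2))*(-1/1489) = -45*(-2)*(-1/1489) = 90*(-1/1489) = -90/1489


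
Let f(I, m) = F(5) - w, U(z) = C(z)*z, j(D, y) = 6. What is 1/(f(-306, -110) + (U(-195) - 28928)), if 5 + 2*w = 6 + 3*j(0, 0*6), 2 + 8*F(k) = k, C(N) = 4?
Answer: -8/237737 ≈ -3.3651e-5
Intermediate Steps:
U(z) = 4*z
F(k) = -1/4 + k/8
w = 19/2 (w = -5/2 + (6 + 3*6)/2 = -5/2 + (6 + 18)/2 = -5/2 + (1/2)*24 = -5/2 + 12 = 19/2 ≈ 9.5000)
f(I, m) = -73/8 (f(I, m) = (-1/4 + (1/8)*5) - 1*19/2 = (-1/4 + 5/8) - 19/2 = 3/8 - 19/2 = -73/8)
1/(f(-306, -110) + (U(-195) - 28928)) = 1/(-73/8 + (4*(-195) - 28928)) = 1/(-73/8 + (-780 - 28928)) = 1/(-73/8 - 29708) = 1/(-237737/8) = -8/237737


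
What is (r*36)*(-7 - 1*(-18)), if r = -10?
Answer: -3960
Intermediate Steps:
(r*36)*(-7 - 1*(-18)) = (-10*36)*(-7 - 1*(-18)) = -360*(-7 + 18) = -360*11 = -3960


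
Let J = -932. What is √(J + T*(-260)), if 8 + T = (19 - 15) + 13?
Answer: 2*I*√818 ≈ 57.201*I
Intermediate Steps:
T = 9 (T = -8 + ((19 - 15) + 13) = -8 + (4 + 13) = -8 + 17 = 9)
√(J + T*(-260)) = √(-932 + 9*(-260)) = √(-932 - 2340) = √(-3272) = 2*I*√818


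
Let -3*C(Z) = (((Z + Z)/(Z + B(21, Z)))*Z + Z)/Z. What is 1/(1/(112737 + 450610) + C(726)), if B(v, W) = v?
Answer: -420820209/412932604 ≈ -1.0191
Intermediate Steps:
C(Z) = -(Z + 2*Z²/(21 + Z))/(3*Z) (C(Z) = -(((Z + Z)/(Z + 21))*Z + Z)/(3*Z) = -(((2*Z)/(21 + Z))*Z + Z)/(3*Z) = -((2*Z/(21 + Z))*Z + Z)/(3*Z) = -(2*Z²/(21 + Z) + Z)/(3*Z) = -(Z + 2*Z²/(21 + Z))/(3*Z))
1/(1/(112737 + 450610) + C(726)) = 1/(1/(112737 + 450610) + (-7 - 1*726)/(21 + 726)) = 1/(1/563347 + (-7 - 726)/747) = 1/(1/563347 + (1/747)*(-733)) = 1/(1/563347 - 733/747) = 1/(-412932604/420820209) = -420820209/412932604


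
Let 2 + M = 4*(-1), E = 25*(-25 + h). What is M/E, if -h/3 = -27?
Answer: -3/700 ≈ -0.0042857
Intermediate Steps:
h = 81 (h = -3*(-27) = 81)
E = 1400 (E = 25*(-25 + 81) = 25*56 = 1400)
M = -6 (M = -2 + 4*(-1) = -2 - 4 = -6)
M/E = -6/1400 = -6*1/1400 = -3/700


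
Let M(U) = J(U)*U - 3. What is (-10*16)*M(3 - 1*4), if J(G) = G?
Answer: 320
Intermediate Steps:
M(U) = -3 + U**2 (M(U) = U*U - 3 = U**2 - 3 = -3 + U**2)
(-10*16)*M(3 - 1*4) = (-10*16)*(-3 + (3 - 1*4)**2) = -160*(-3 + (3 - 4)**2) = -160*(-3 + (-1)**2) = -160*(-3 + 1) = -160*(-2) = 320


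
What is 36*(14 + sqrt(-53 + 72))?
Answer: 504 + 36*sqrt(19) ≈ 660.92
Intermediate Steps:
36*(14 + sqrt(-53 + 72)) = 36*(14 + sqrt(19)) = 504 + 36*sqrt(19)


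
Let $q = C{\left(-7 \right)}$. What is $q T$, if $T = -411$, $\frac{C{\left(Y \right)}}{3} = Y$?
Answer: $8631$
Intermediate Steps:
$C{\left(Y \right)} = 3 Y$
$q = -21$ ($q = 3 \left(-7\right) = -21$)
$q T = \left(-21\right) \left(-411\right) = 8631$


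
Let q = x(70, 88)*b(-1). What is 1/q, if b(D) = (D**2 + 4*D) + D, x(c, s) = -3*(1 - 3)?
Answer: -1/24 ≈ -0.041667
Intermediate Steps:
x(c, s) = 6 (x(c, s) = -3*(-2) = 6)
b(D) = D**2 + 5*D
q = -24 (q = 6*(-(5 - 1)) = 6*(-1*4) = 6*(-4) = -24)
1/q = 1/(-24) = -1/24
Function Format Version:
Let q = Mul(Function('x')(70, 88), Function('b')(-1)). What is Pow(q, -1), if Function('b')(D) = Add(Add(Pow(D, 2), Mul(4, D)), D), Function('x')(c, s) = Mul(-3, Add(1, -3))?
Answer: Rational(-1, 24) ≈ -0.041667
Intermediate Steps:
Function('x')(c, s) = 6 (Function('x')(c, s) = Mul(-3, -2) = 6)
Function('b')(D) = Add(Pow(D, 2), Mul(5, D))
q = -24 (q = Mul(6, Mul(-1, Add(5, -1))) = Mul(6, Mul(-1, 4)) = Mul(6, -4) = -24)
Pow(q, -1) = Pow(-24, -1) = Rational(-1, 24)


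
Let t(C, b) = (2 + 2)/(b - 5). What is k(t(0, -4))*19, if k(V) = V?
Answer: -76/9 ≈ -8.4444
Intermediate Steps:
t(C, b) = 4/(-5 + b)
k(t(0, -4))*19 = (4/(-5 - 4))*19 = (4/(-9))*19 = (4*(-⅑))*19 = -4/9*19 = -76/9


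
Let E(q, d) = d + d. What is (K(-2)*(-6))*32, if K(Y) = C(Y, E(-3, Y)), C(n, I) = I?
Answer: 768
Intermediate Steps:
E(q, d) = 2*d
K(Y) = 2*Y
(K(-2)*(-6))*32 = ((2*(-2))*(-6))*32 = -4*(-6)*32 = 24*32 = 768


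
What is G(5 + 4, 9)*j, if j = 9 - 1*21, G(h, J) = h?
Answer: -108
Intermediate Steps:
j = -12 (j = 9 - 21 = -12)
G(5 + 4, 9)*j = (5 + 4)*(-12) = 9*(-12) = -108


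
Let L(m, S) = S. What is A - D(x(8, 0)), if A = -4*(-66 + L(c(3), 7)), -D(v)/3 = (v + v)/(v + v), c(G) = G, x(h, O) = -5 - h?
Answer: 239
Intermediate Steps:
D(v) = -3 (D(v) = -3*(v + v)/(v + v) = -3*2*v/(2*v) = -3*2*v*1/(2*v) = -3*1 = -3)
A = 236 (A = -4*(-66 + 7) = -4*(-59) = 236)
A - D(x(8, 0)) = 236 - 1*(-3) = 236 + 3 = 239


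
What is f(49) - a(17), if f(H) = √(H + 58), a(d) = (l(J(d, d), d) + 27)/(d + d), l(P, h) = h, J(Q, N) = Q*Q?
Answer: -22/17 + √107 ≈ 9.0500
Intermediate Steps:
J(Q, N) = Q²
a(d) = (27 + d)/(2*d) (a(d) = (d + 27)/(d + d) = (27 + d)/((2*d)) = (27 + d)*(1/(2*d)) = (27 + d)/(2*d))
f(H) = √(58 + H)
f(49) - a(17) = √(58 + 49) - (27 + 17)/(2*17) = √107 - 44/(2*17) = √107 - 1*22/17 = √107 - 22/17 = -22/17 + √107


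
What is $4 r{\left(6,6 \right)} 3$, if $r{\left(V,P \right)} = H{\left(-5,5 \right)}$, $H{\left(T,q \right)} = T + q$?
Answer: $0$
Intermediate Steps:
$r{\left(V,P \right)} = 0$ ($r{\left(V,P \right)} = -5 + 5 = 0$)
$4 r{\left(6,6 \right)} 3 = 4 \cdot 0 \cdot 3 = 0 \cdot 3 = 0$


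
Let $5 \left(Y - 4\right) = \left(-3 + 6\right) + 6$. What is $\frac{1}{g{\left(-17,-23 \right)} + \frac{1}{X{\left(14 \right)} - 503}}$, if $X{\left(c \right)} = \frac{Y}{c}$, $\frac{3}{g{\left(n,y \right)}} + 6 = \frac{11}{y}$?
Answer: $- \frac{5241969}{2437919} \approx -2.1502$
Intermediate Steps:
$Y = \frac{29}{5}$ ($Y = 4 + \frac{\left(-3 + 6\right) + 6}{5} = 4 + \frac{3 + 6}{5} = 4 + \frac{1}{5} \cdot 9 = 4 + \frac{9}{5} = \frac{29}{5} \approx 5.8$)
$g{\left(n,y \right)} = \frac{3}{-6 + \frac{11}{y}}$
$X{\left(c \right)} = \frac{29}{5 c}$
$\frac{1}{g{\left(-17,-23 \right)} + \frac{1}{X{\left(14 \right)} - 503}} = \frac{1}{\left(-3\right) \left(-23\right) \frac{1}{-11 + 6 \left(-23\right)} + \frac{1}{\frac{29}{5 \cdot 14} - 503}} = \frac{1}{\left(-3\right) \left(-23\right) \frac{1}{-11 - 138} + \frac{1}{\frac{29}{5} \cdot \frac{1}{14} - 503}} = \frac{1}{\left(-3\right) \left(-23\right) \frac{1}{-149} + \frac{1}{\frac{29}{70} - 503}} = \frac{1}{\left(-3\right) \left(-23\right) \left(- \frac{1}{149}\right) + \frac{1}{- \frac{35181}{70}}} = \frac{1}{- \frac{69}{149} - \frac{70}{35181}} = \frac{1}{- \frac{2437919}{5241969}} = - \frac{5241969}{2437919}$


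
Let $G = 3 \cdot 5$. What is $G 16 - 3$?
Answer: $237$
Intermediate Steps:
$G = 15$
$G 16 - 3 = 15 \cdot 16 - 3 = 240 - 3 = 237$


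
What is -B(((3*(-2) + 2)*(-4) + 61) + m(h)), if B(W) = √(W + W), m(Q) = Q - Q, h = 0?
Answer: -√154 ≈ -12.410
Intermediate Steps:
m(Q) = 0
B(W) = √2*√W (B(W) = √(2*W) = √2*√W)
-B(((3*(-2) + 2)*(-4) + 61) + m(h)) = -√2*√(((3*(-2) + 2)*(-4) + 61) + 0) = -√2*√(((-6 + 2)*(-4) + 61) + 0) = -√2*√((-4*(-4) + 61) + 0) = -√2*√((16 + 61) + 0) = -√2*√(77 + 0) = -√2*√77 = -√154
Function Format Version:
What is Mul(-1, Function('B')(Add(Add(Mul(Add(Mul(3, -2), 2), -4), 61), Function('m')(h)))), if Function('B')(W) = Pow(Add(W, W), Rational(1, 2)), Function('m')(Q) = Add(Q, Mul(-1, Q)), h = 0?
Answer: Mul(-1, Pow(154, Rational(1, 2))) ≈ -12.410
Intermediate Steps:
Function('m')(Q) = 0
Function('B')(W) = Mul(Pow(2, Rational(1, 2)), Pow(W, Rational(1, 2))) (Function('B')(W) = Pow(Mul(2, W), Rational(1, 2)) = Mul(Pow(2, Rational(1, 2)), Pow(W, Rational(1, 2))))
Mul(-1, Function('B')(Add(Add(Mul(Add(Mul(3, -2), 2), -4), 61), Function('m')(h)))) = Mul(-1, Mul(Pow(2, Rational(1, 2)), Pow(Add(Add(Mul(Add(Mul(3, -2), 2), -4), 61), 0), Rational(1, 2)))) = Mul(-1, Mul(Pow(2, Rational(1, 2)), Pow(Add(Add(Mul(Add(-6, 2), -4), 61), 0), Rational(1, 2)))) = Mul(-1, Mul(Pow(2, Rational(1, 2)), Pow(Add(Add(Mul(-4, -4), 61), 0), Rational(1, 2)))) = Mul(-1, Mul(Pow(2, Rational(1, 2)), Pow(Add(Add(16, 61), 0), Rational(1, 2)))) = Mul(-1, Mul(Pow(2, Rational(1, 2)), Pow(Add(77, 0), Rational(1, 2)))) = Mul(-1, Mul(Pow(2, Rational(1, 2)), Pow(77, Rational(1, 2)))) = Mul(-1, Pow(154, Rational(1, 2)))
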